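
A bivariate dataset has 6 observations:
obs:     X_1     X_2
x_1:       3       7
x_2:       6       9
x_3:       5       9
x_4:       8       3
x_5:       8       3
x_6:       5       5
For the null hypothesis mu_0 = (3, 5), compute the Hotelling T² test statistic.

Step 1 — sample mean vector:
  mean(X_1) = (3 + 6 + 5 + 8 + 8 + 5) / 6 = 35/6 = 5.8333
  mean(X_2) = (7 + 9 + 9 + 3 + 3 + 5) / 6 = 36/6 = 6
  x̄ = (5.8333, 6),  deviation x̄ - mu_0 = (5.8333, 6) - (3, 5) = (2.8333, 1).

Step 2 — sample covariance matrix, S[i,j] = (1/(n-1)) · Σ_k (x_{k,i} - mean_i) · (x_{k,j} - mean_j), divisor n-1 = 5:
  S[X_1,X_1] = ((-2.8333)·(-2.8333) + (0.1667)·(0.1667) + (-0.8333)·(-0.8333) + (2.1667)·(2.1667) + (2.1667)·(2.1667) + (-0.8333)·(-0.8333)) / 5 = 18.8333/5 = 3.7667
  S[X_1,X_2] = ((-2.8333)·(1) + (0.1667)·(3) + (-0.8333)·(3) + (2.1667)·(-3) + (2.1667)·(-3) + (-0.8333)·(-1)) / 5 = -17/5 = -3.4
  S[X_2,X_2] = ((1)·(1) + (3)·(3) + (3)·(3) + (-3)·(-3) + (-3)·(-3) + (-1)·(-1)) / 5 = 38/5 = 7.6
  S = [[3.7667, -3.4],
 [-3.4, 7.6]].

Step 3 — invert S. det(S) = 3.7667·7.6 - (-3.4)² = 17.0667.
  S^{-1} = (1/det) · [[d, -b], [-b, a]] = [[0.4453, 0.1992],
 [0.1992, 0.2207]].

Step 4 — quadratic form (x̄ - mu_0)^T · S^{-1} · (x̄ - mu_0):
  S^{-1} · (x̄ - mu_0) = (1.4609, 0.7852),
  (x̄ - mu_0)^T · [...] = (2.8333)·(1.4609) + (1)·(0.7852) = 4.9245.

Step 5 — scale by n: T² = 6 · 4.9245 = 29.5469.

T² ≈ 29.5469


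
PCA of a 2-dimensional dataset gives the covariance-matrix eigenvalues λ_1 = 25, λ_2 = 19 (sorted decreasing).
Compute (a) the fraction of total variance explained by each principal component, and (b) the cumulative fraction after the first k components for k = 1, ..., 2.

Step 1 — total variance = trace(Sigma) = Σ λ_i = 25 + 19 = 44.

Step 2 — fraction explained by component i = λ_i / Σ λ:
  PC1: 25/44 = 0.5682
  PC2: 19/44 = 0.4318

Step 3 — cumulative fraction after k components = (λ_1 + ... + λ_k) / Σ λ:
  k = 1: 25/44 = 0.5682
  k = 2: (25 + 19)/44 = 44/44 = 1

Summary (fraction, with percent):

explained: PC1 0.5682 (56.82%), PC2 0.4318 (43.18%);  cumulative: 0.5682, 1


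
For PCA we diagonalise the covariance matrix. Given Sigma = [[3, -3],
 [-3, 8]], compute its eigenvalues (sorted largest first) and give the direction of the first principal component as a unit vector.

Step 1 — characteristic polynomial of 2×2 Sigma:
  det(Sigma - λI) = λ² - trace · λ + det = 0.
  trace = 3 + 8 = 11, det = 3·8 - (-3)² = 15.
Step 2 — discriminant:
  Δ = trace² - 4·det = 121 - 60 = 61.
Step 3 — eigenvalues:
  λ = (trace ± √Δ)/2 = (11 ± 7.8102)/2,
  λ_1 = 9.4051,  λ_2 = 1.5949.

Step 4 — unit eigenvector for λ_1: solve (Sigma - λ_1 I)v = 0. First row:
  (3 - 9.4051)·v_x + (-3)·v_y = 0, i.e. (-6.4051)·v_x + (-3)·v_y = 0,
  so v ∝ (b, λ_1 - a) = (-3, 6.4051); multiply by -1 so the first entry is positive: u = (3, -6.4051).
  ||u|| = √((3)² + (-6.4051)²) = √(50.0256) ≈ 7.0729,
  v_1 = u/||u|| ≈ (0.4242, -0.9056) (||v_1|| = 1).

λ_1 = 9.4051,  λ_2 = 1.5949;  v_1 ≈ (0.4242, -0.9056)


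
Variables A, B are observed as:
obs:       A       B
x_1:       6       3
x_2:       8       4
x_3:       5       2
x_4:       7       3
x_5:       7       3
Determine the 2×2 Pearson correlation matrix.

Step 1 — column means:
  mean(A) = (6 + 8 + 5 + 7 + 7) / 5 = 33/5 = 6.6
  mean(B) = (3 + 4 + 2 + 3 + 3) / 5 = 15/5 = 3

Step 2 — sample variances and covariances s[i,j] = (1/(n-1)) · Σ_k (x_{k,i} - mean_i) · (x_{k,j} - mean_j), with n-1 = 4:
  s[A,A] = ((-0.6)·(-0.6) + (1.4)·(1.4) + (-1.6)·(-1.6) + (0.4)·(0.4) + (0.4)·(0.4)) / 4 = 5.2/4 = 1.3
  s[A,B] = ((-0.6)·(0) + (1.4)·(1) + (-1.6)·(-1) + (0.4)·(0) + (0.4)·(0)) / 4 = 3/4 = 0.75
  s[B,B] = ((0)·(0) + (1)·(1) + (-1)·(-1) + (0)·(0) + (0)·(0)) / 4 = 2/4 = 0.5
  Sample standard deviations s_i = √(s[i,i]):
  s(A) = √(1.3) = 1.1402
  s(B) = √(0.5) = 0.7071

Step 3 — r_{ij} = s_{ij} / (s_i · s_j):
  r[A,A] = 1 (diagonal).
  r[A,B] = 0.75 / (1.1402 · 0.7071) = 0.75 / 0.8062 = 0.9303
  r[B,B] = 1 (diagonal).

R is symmetric with unit diagonal. Assembling:

R = [[1, 0.9303],
 [0.9303, 1]]


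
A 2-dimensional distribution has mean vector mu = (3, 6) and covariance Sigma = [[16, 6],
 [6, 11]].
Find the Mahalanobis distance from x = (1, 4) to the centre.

Step 1 — centre the observation: (x - mu) = (-2, -2).

Step 2 — invert Sigma. det(Sigma) = 16·11 - (6)² = 140.
  Sigma^{-1} = (1/det) · [[d, -b], [-b, a]] = [[0.0786, -0.0429],
 [-0.0429, 0.1143]].

Step 3 — form the quadratic (x - mu)^T · Sigma^{-1} · (x - mu):
  Sigma^{-1} · (x - mu) = (-0.0714, -0.1429).
  (x - mu)^T · [Sigma^{-1} · (x - mu)] = (-2)·(-0.0714) + (-2)·(-0.1429) = 0.4286.

Step 4 — take square root: d = √(0.4286) ≈ 0.6547.

d(x, mu) = √(0.4286) ≈ 0.6547


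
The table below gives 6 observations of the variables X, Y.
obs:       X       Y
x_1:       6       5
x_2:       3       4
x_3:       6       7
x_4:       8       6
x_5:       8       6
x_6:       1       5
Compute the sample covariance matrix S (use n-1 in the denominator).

Step 1 — column means:
  mean(X) = (6 + 3 + 6 + 8 + 8 + 1) / 6 = 32/6 = 5.3333
  mean(Y) = (5 + 4 + 7 + 6 + 6 + 5) / 6 = 33/6 = 5.5

Step 2 — sample covariance S[i,j] = (1/(n-1)) · Σ_k (x_{k,i} - mean_i) · (x_{k,j} - mean_j), with n-1 = 5.
  S[X,X] = ((0.6667)·(0.6667) + (-2.3333)·(-2.3333) + (0.6667)·(0.6667) + (2.6667)·(2.6667) + (2.6667)·(2.6667) + (-4.3333)·(-4.3333)) / 5 = 39.3333/5 = 7.8667
  S[X,Y] = ((0.6667)·(-0.5) + (-2.3333)·(-1.5) + (0.6667)·(1.5) + (2.6667)·(0.5) + (2.6667)·(0.5) + (-4.3333)·(-0.5)) / 5 = 9/5 = 1.8
  S[Y,Y] = ((-0.5)·(-0.5) + (-1.5)·(-1.5) + (1.5)·(1.5) + (0.5)·(0.5) + (0.5)·(0.5) + (-0.5)·(-0.5)) / 5 = 5.5/5 = 1.1

S is symmetric (S[j,i] = S[i,j]). Assembling:

S = [[7.8667, 1.8],
 [1.8, 1.1]]


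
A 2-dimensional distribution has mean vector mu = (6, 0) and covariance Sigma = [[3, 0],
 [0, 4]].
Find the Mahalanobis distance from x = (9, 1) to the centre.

Step 1 — centre the observation: (x - mu) = (3, 1).

Step 2 — invert Sigma. det(Sigma) = 3·4 - (0)² = 12.
  Sigma^{-1} = (1/det) · [[d, -b], [-b, a]] = [[0.3333, 0],
 [0, 0.25]].

Step 3 — form the quadratic (x - mu)^T · Sigma^{-1} · (x - mu):
  Sigma^{-1} · (x - mu) = (1, 0.25).
  (x - mu)^T · [Sigma^{-1} · (x - mu)] = (3)·(1) + (1)·(0.25) = 3.25.

Step 4 — take square root: d = √(3.25) ≈ 1.8028.

d(x, mu) = √(3.25) ≈ 1.8028


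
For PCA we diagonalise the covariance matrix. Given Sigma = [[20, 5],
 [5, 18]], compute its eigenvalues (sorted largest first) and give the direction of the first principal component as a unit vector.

Step 1 — characteristic polynomial of 2×2 Sigma:
  det(Sigma - λI) = λ² - trace · λ + det = 0.
  trace = 20 + 18 = 38, det = 20·18 - (5)² = 335.
Step 2 — discriminant:
  Δ = trace² - 4·det = 1444 - 1340 = 104.
Step 3 — eigenvalues:
  λ = (trace ± √Δ)/2 = (38 ± 10.198)/2,
  λ_1 = 24.099,  λ_2 = 13.901.

Step 4 — unit eigenvector for λ_1: solve (Sigma - λ_1 I)v = 0. First row:
  (20 - 24.099)·v_x + (5)·v_y = 0, i.e. (-4.099)·v_x + (5)·v_y = 0,
  so v ∝ (b, λ_1 - a) = (5, 4.099) = u.
  ||u|| = √((5)² + (4.099)²) = √(41.802) ≈ 6.4654,
  v_1 = u/||u|| ≈ (0.7733, 0.634) (||v_1|| = 1).

λ_1 = 24.099,  λ_2 = 13.901;  v_1 ≈ (0.7733, 0.634)


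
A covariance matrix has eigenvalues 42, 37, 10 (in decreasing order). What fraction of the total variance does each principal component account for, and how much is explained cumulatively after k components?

Step 1 — total variance = trace(Sigma) = Σ λ_i = 42 + 37 + 10 = 89.

Step 2 — fraction explained by component i = λ_i / Σ λ:
  PC1: 42/89 = 0.4719
  PC2: 37/89 = 0.4157
  PC3: 10/89 = 0.1124

Step 3 — cumulative fraction after k components = (λ_1 + ... + λ_k) / Σ λ:
  k = 1: 42/89 = 0.4719
  k = 2: (42 + 37)/89 = 79/89 = 0.8876
  k = 3: (42 + 37 + 10)/89 = 89/89 = 1

Summary (fraction, with percent):

explained: PC1 0.4719 (47.19%), PC2 0.4157 (41.57%), PC3 0.1124 (11.24%);  cumulative: 0.4719, 0.8876, 1


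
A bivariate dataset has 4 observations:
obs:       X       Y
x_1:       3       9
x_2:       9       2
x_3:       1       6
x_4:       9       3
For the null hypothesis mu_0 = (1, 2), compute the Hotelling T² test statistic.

Step 1 — sample mean vector:
  mean(X) = (3 + 9 + 1 + 9) / 4 = 22/4 = 5.5
  mean(Y) = (9 + 2 + 6 + 3) / 4 = 20/4 = 5
  x̄ = (5.5, 5),  deviation x̄ - mu_0 = (5.5, 5) - (1, 2) = (4.5, 3).

Step 2 — sample covariance matrix, S[i,j] = (1/(n-1)) · Σ_k (x_{k,i} - mean_i) · (x_{k,j} - mean_j), divisor n-1 = 3:
  S[X,X] = ((-2.5)·(-2.5) + (3.5)·(3.5) + (-4.5)·(-4.5) + (3.5)·(3.5)) / 3 = 51/3 = 17
  S[X,Y] = ((-2.5)·(4) + (3.5)·(-3) + (-4.5)·(1) + (3.5)·(-2)) / 3 = -32/3 = -10.6667
  S[Y,Y] = ((4)·(4) + (-3)·(-3) + (1)·(1) + (-2)·(-2)) / 3 = 30/3 = 10
  S = [[17, -10.6667],
 [-10.6667, 10]].

Step 3 — invert S. det(S) = 17·10 - (-10.6667)² = 56.2222.
  S^{-1} = (1/det) · [[d, -b], [-b, a]] = [[0.1779, 0.1897],
 [0.1897, 0.3024]].

Step 4 — quadratic form (x̄ - mu_0)^T · S^{-1} · (x̄ - mu_0):
  S^{-1} · (x̄ - mu_0) = (1.3696, 1.7609),
  (x̄ - mu_0)^T · [...] = (4.5)·(1.3696) + (3)·(1.7609) = 11.4457.

Step 5 — scale by n: T² = 4 · 11.4457 = 45.7826.

T² ≈ 45.7826


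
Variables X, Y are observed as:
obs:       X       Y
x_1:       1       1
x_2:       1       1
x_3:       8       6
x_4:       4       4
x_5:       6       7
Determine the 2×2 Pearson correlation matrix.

Step 1 — column means:
  mean(X) = (1 + 1 + 8 + 4 + 6) / 5 = 20/5 = 4
  mean(Y) = (1 + 1 + 6 + 4 + 7) / 5 = 19/5 = 3.8

Step 2 — sample variances and covariances s[i,j] = (1/(n-1)) · Σ_k (x_{k,i} - mean_i) · (x_{k,j} - mean_j), with n-1 = 4:
  s[X,X] = ((-3)·(-3) + (-3)·(-3) + (4)·(4) + (0)·(0) + (2)·(2)) / 4 = 38/4 = 9.5
  s[X,Y] = ((-3)·(-2.8) + (-3)·(-2.8) + (4)·(2.2) + (0)·(0.2) + (2)·(3.2)) / 4 = 32/4 = 8
  s[Y,Y] = ((-2.8)·(-2.8) + (-2.8)·(-2.8) + (2.2)·(2.2) + (0.2)·(0.2) + (3.2)·(3.2)) / 4 = 30.8/4 = 7.7
  Sample standard deviations s_i = √(s[i,i]):
  s(X) = √(9.5) = 3.0822
  s(Y) = √(7.7) = 2.7749

Step 3 — r_{ij} = s_{ij} / (s_i · s_j):
  r[X,X] = 1 (diagonal).
  r[X,Y] = 8 / (3.0822 · 2.7749) = 8 / 8.5528 = 0.9354
  r[Y,Y] = 1 (diagonal).

R is symmetric with unit diagonal. Assembling:

R = [[1, 0.9354],
 [0.9354, 1]]


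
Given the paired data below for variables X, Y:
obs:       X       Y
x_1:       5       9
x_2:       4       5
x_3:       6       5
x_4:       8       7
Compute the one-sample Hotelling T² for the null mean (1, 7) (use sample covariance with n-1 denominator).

Step 1 — sample mean vector:
  mean(X) = (5 + 4 + 6 + 8) / 4 = 23/4 = 5.75
  mean(Y) = (9 + 5 + 5 + 7) / 4 = 26/4 = 6.5
  x̄ = (5.75, 6.5),  deviation x̄ - mu_0 = (5.75, 6.5) - (1, 7) = (4.75, -0.5).

Step 2 — sample covariance matrix, S[i,j] = (1/(n-1)) · Σ_k (x_{k,i} - mean_i) · (x_{k,j} - mean_j), divisor n-1 = 3:
  S[X,X] = ((-0.75)·(-0.75) + (-1.75)·(-1.75) + (0.25)·(0.25) + (2.25)·(2.25)) / 3 = 8.75/3 = 2.9167
  S[X,Y] = ((-0.75)·(2.5) + (-1.75)·(-1.5) + (0.25)·(-1.5) + (2.25)·(0.5)) / 3 = 1.5/3 = 0.5
  S[Y,Y] = ((2.5)·(2.5) + (-1.5)·(-1.5) + (-1.5)·(-1.5) + (0.5)·(0.5)) / 3 = 11/3 = 3.6667
  S = [[2.9167, 0.5],
 [0.5, 3.6667]].

Step 3 — invert S. det(S) = 2.9167·3.6667 - (0.5)² = 10.4444.
  S^{-1} = (1/det) · [[d, -b], [-b, a]] = [[0.3511, -0.0479],
 [-0.0479, 0.2793]].

Step 4 — quadratic form (x̄ - mu_0)^T · S^{-1} · (x̄ - mu_0):
  S^{-1} · (x̄ - mu_0) = (1.6915, -0.367),
  (x̄ - mu_0)^T · [...] = (4.75)·(1.6915) + (-0.5)·(-0.367) = 8.2181.

Step 5 — scale by n: T² = 4 · 8.2181 = 32.8723.

T² ≈ 32.8723


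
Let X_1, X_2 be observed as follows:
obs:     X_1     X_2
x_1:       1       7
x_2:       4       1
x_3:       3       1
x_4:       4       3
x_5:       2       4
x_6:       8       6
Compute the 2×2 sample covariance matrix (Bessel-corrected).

Step 1 — column means:
  mean(X_1) = (1 + 4 + 3 + 4 + 2 + 8) / 6 = 22/6 = 3.6667
  mean(X_2) = (7 + 1 + 1 + 3 + 4 + 6) / 6 = 22/6 = 3.6667

Step 2 — sample covariance S[i,j] = (1/(n-1)) · Σ_k (x_{k,i} - mean_i) · (x_{k,j} - mean_j), with n-1 = 5.
  S[X_1,X_1] = ((-2.6667)·(-2.6667) + (0.3333)·(0.3333) + (-0.6667)·(-0.6667) + (0.3333)·(0.3333) + (-1.6667)·(-1.6667) + (4.3333)·(4.3333)) / 5 = 29.3333/5 = 5.8667
  S[X_1,X_2] = ((-2.6667)·(3.3333) + (0.3333)·(-2.6667) + (-0.6667)·(-2.6667) + (0.3333)·(-0.6667) + (-1.6667)·(0.3333) + (4.3333)·(2.3333)) / 5 = 1.3333/5 = 0.2667
  S[X_2,X_2] = ((3.3333)·(3.3333) + (-2.6667)·(-2.6667) + (-2.6667)·(-2.6667) + (-0.6667)·(-0.6667) + (0.3333)·(0.3333) + (2.3333)·(2.3333)) / 5 = 31.3333/5 = 6.2667

S is symmetric (S[j,i] = S[i,j]). Assembling:

S = [[5.8667, 0.2667],
 [0.2667, 6.2667]]


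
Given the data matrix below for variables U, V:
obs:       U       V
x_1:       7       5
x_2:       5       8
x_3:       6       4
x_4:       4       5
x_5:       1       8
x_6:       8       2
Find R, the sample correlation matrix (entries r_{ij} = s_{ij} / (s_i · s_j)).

Step 1 — column means:
  mean(U) = (7 + 5 + 6 + 4 + 1 + 8) / 6 = 31/6 = 5.1667
  mean(V) = (5 + 8 + 4 + 5 + 8 + 2) / 6 = 32/6 = 5.3333

Step 2 — sample variances and covariances s[i,j] = (1/(n-1)) · Σ_k (x_{k,i} - mean_i) · (x_{k,j} - mean_j), with n-1 = 5:
  s[U,U] = ((1.8333)·(1.8333) + (-0.1667)·(-0.1667) + (0.8333)·(0.8333) + (-1.1667)·(-1.1667) + (-4.1667)·(-4.1667) + (2.8333)·(2.8333)) / 5 = 30.8333/5 = 6.1667
  s[U,V] = ((1.8333)·(-0.3333) + (-0.1667)·(2.6667) + (0.8333)·(-1.3333) + (-1.1667)·(-0.3333) + (-4.1667)·(2.6667) + (2.8333)·(-3.3333)) / 5 = -22.3333/5 = -4.4667
  s[V,V] = ((-0.3333)·(-0.3333) + (2.6667)·(2.6667) + (-1.3333)·(-1.3333) + (-0.3333)·(-0.3333) + (2.6667)·(2.6667) + (-3.3333)·(-3.3333)) / 5 = 27.3333/5 = 5.4667
  Sample standard deviations s_i = √(s[i,i]):
  s(U) = √(6.1667) = 2.4833
  s(V) = √(5.4667) = 2.3381

Step 3 — r_{ij} = s_{ij} / (s_i · s_j):
  r[U,U] = 1 (diagonal).
  r[U,V] = -4.4667 / (2.4833 · 2.3381) = -4.4667 / 5.8061 = -0.7693
  r[V,V] = 1 (diagonal).

R is symmetric with unit diagonal. Assembling:

R = [[1, -0.7693],
 [-0.7693, 1]]


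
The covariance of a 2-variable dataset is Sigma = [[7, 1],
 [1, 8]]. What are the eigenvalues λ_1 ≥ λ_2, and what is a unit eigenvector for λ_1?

Step 1 — characteristic polynomial of 2×2 Sigma:
  det(Sigma - λI) = λ² - trace · λ + det = 0.
  trace = 7 + 8 = 15, det = 7·8 - (1)² = 55.
Step 2 — discriminant:
  Δ = trace² - 4·det = 225 - 220 = 5.
Step 3 — eigenvalues:
  λ = (trace ± √Δ)/2 = (15 ± 2.2361)/2,
  λ_1 = 8.618,  λ_2 = 6.382.

Step 4 — unit eigenvector for λ_1: solve (Sigma - λ_1 I)v = 0. First row:
  (7 - 8.618)·v_x + (1)·v_y = 0, i.e. (-1.618)·v_x + (1)·v_y = 0,
  so v ∝ (b, λ_1 - a) = (1, 1.618) = u.
  ||u|| = √((1)² + (1.618)²) = √(3.618) ≈ 1.9021,
  v_1 = u/||u|| ≈ (0.5257, 0.8507) (||v_1|| = 1).

λ_1 = 8.618,  λ_2 = 6.382;  v_1 ≈ (0.5257, 0.8507)


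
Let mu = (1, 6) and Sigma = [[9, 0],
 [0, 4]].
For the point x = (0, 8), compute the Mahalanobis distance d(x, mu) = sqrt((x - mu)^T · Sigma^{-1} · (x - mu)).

Step 1 — centre the observation: (x - mu) = (-1, 2).

Step 2 — invert Sigma. det(Sigma) = 9·4 - (0)² = 36.
  Sigma^{-1} = (1/det) · [[d, -b], [-b, a]] = [[0.1111, 0],
 [0, 0.25]].

Step 3 — form the quadratic (x - mu)^T · Sigma^{-1} · (x - mu):
  Sigma^{-1} · (x - mu) = (-0.1111, 0.5).
  (x - mu)^T · [Sigma^{-1} · (x - mu)] = (-1)·(-0.1111) + (2)·(0.5) = 1.1111.

Step 4 — take square root: d = √(1.1111) ≈ 1.0541.

d(x, mu) = √(1.1111) ≈ 1.0541


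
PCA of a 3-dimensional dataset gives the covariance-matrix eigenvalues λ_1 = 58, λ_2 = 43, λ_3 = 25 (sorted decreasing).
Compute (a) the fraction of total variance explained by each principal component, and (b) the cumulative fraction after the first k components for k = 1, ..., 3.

Step 1 — total variance = trace(Sigma) = Σ λ_i = 58 + 43 + 25 = 126.

Step 2 — fraction explained by component i = λ_i / Σ λ:
  PC1: 58/126 = 0.4603
  PC2: 43/126 = 0.3413
  PC3: 25/126 = 0.1984

Step 3 — cumulative fraction after k components = (λ_1 + ... + λ_k) / Σ λ:
  k = 1: 58/126 = 0.4603
  k = 2: (58 + 43)/126 = 101/126 = 0.8016
  k = 3: (58 + 43 + 25)/126 = 126/126 = 1

Summary (fraction, with percent):

explained: PC1 0.4603 (46.03%), PC2 0.3413 (34.13%), PC3 0.1984 (19.84%);  cumulative: 0.4603, 0.8016, 1


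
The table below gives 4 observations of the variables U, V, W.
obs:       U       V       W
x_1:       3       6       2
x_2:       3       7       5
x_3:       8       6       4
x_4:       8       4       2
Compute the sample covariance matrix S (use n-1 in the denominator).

Step 1 — column means:
  mean(U) = (3 + 3 + 8 + 8) / 4 = 22/4 = 5.5
  mean(V) = (6 + 7 + 6 + 4) / 4 = 23/4 = 5.75
  mean(W) = (2 + 5 + 4 + 2) / 4 = 13/4 = 3.25

Step 2 — sample covariance S[i,j] = (1/(n-1)) · Σ_k (x_{k,i} - mean_i) · (x_{k,j} - mean_j), with n-1 = 3.
  S[U,U] = ((-2.5)·(-2.5) + (-2.5)·(-2.5) + (2.5)·(2.5) + (2.5)·(2.5)) / 3 = 25/3 = 8.3333
  S[U,V] = ((-2.5)·(0.25) + (-2.5)·(1.25) + (2.5)·(0.25) + (2.5)·(-1.75)) / 3 = -7.5/3 = -2.5
  S[U,W] = ((-2.5)·(-1.25) + (-2.5)·(1.75) + (2.5)·(0.75) + (2.5)·(-1.25)) / 3 = -2.5/3 = -0.8333
  S[V,V] = ((0.25)·(0.25) + (1.25)·(1.25) + (0.25)·(0.25) + (-1.75)·(-1.75)) / 3 = 4.75/3 = 1.5833
  S[V,W] = ((0.25)·(-1.25) + (1.25)·(1.75) + (0.25)·(0.75) + (-1.75)·(-1.25)) / 3 = 4.25/3 = 1.4167
  S[W,W] = ((-1.25)·(-1.25) + (1.75)·(1.75) + (0.75)·(0.75) + (-1.25)·(-1.25)) / 3 = 6.75/3 = 2.25

S is symmetric (S[j,i] = S[i,j]). Assembling:

S = [[8.3333, -2.5, -0.8333],
 [-2.5, 1.5833, 1.4167],
 [-0.8333, 1.4167, 2.25]]


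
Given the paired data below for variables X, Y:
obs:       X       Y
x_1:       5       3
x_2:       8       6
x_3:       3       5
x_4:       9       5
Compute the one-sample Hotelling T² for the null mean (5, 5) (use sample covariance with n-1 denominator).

Step 1 — sample mean vector:
  mean(X) = (5 + 8 + 3 + 9) / 4 = 25/4 = 6.25
  mean(Y) = (3 + 6 + 5 + 5) / 4 = 19/4 = 4.75
  x̄ = (6.25, 4.75),  deviation x̄ - mu_0 = (6.25, 4.75) - (5, 5) = (1.25, -0.25).

Step 2 — sample covariance matrix, S[i,j] = (1/(n-1)) · Σ_k (x_{k,i} - mean_i) · (x_{k,j} - mean_j), divisor n-1 = 3:
  S[X,X] = ((-1.25)·(-1.25) + (1.75)·(1.75) + (-3.25)·(-3.25) + (2.75)·(2.75)) / 3 = 22.75/3 = 7.5833
  S[X,Y] = ((-1.25)·(-1.75) + (1.75)·(1.25) + (-3.25)·(0.25) + (2.75)·(0.25)) / 3 = 4.25/3 = 1.4167
  S[Y,Y] = ((-1.75)·(-1.75) + (1.25)·(1.25) + (0.25)·(0.25) + (0.25)·(0.25)) / 3 = 4.75/3 = 1.5833
  S = [[7.5833, 1.4167],
 [1.4167, 1.5833]].

Step 3 — invert S. det(S) = 7.5833·1.5833 - (1.4167)² = 10.
  S^{-1} = (1/det) · [[d, -b], [-b, a]] = [[0.1583, -0.1417],
 [-0.1417, 0.7583]].

Step 4 — quadratic form (x̄ - mu_0)^T · S^{-1} · (x̄ - mu_0):
  S^{-1} · (x̄ - mu_0) = (0.2333, -0.3667),
  (x̄ - mu_0)^T · [...] = (1.25)·(0.2333) + (-0.25)·(-0.3667) = 0.3833.

Step 5 — scale by n: T² = 4 · 0.3833 = 1.5333.

T² ≈ 1.5333


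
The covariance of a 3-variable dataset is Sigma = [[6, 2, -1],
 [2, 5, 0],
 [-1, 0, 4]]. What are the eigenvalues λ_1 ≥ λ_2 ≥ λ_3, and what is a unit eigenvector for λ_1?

Step 1 — characteristic polynomial p(λ) = det(λI - Sigma) = λ³ - tr·λ² + c_1·λ - det, where tr = trace, c_1 = sum of the principal 2×2 minors, det = det(Sigma):
  tr = 6 + 5 + 4 = 15,
  c_1 = (6·5 - (2)²) + (6·4 - (-1)²) + (5·4 - (0)²) = 26 + 23 + 20 = 69,
  det = 6·(5·4 - (0)²) - (2)·((2)·4 - (0)·(-1)) + (-1)·((2)·(0) - 5·(-1)) = 6·(20) - (2)·(8) + (-1)·(5) = 99.
  So p(λ) = λ³ - 15λ² + 69λ - 99.
Step 2 — look for an integer root (rational root theorem: any rational root is an integer divisor of 99). Testing λ = 3:
  p(3) = 27 - 135 + 207 - 99 = 0  ✓
  Dividing out (λ - 3): p(λ) = (λ - 3)(λ² - 12λ + 33).
Step 3 — remaining eigenvalues from the quadratic λ² - 12λ + 33 = 0:
  Δ = 12² - 4·33 = 144 - 132 = 12,  λ = (12 ± √12)/2 = (12 ± 3.4641)/2 ≈ 7.7321 or 4.2679.
  Sorted: λ_1 = 7.7321,  λ_2 = 4.2679,  λ_3 = 3  (check: sum = 15 = tr ✓).

Step 4 — unit eigenvector for λ_1 ≈ 7.7321: v spans the null space of (Sigma - λ_1 I), whose rows are
  r_1 = (-1.7321, 2, -1),  r_2 = (2, -2.7321, 0),  r_3 = (-1, 0, -3.7321).
  v is orthogonal to every row, so take v ∝ r_1 × r_2 = ((2)·(0) - (-1)·(-2.7321), (-1)·(2) - (-1.7321)·(0), (-1.7321)·(-2.7321) - (2)·(2)) ≈ (-2.7321, -2, 0.7321).
  Rescale (multiply by -1 so the first nonzero entry is positive): u = (2.7321, 2, -0.7321).
  ||u|| = √((2.7321)² + (2)² + (-0.7321)²) = √(12) ≈ 3.4641,  v_1 = u/||u|| ≈ (0.7887, 0.5774, -0.2113) (||v_1|| = 1).

λ_1 = 7.7321,  λ_2 = 4.2679,  λ_3 = 3;  v_1 ≈ (0.7887, 0.5774, -0.2113)


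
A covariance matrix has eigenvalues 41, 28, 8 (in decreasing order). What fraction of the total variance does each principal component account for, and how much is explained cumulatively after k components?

Step 1 — total variance = trace(Sigma) = Σ λ_i = 41 + 28 + 8 = 77.

Step 2 — fraction explained by component i = λ_i / Σ λ:
  PC1: 41/77 = 0.5325
  PC2: 28/77 = 0.3636
  PC3: 8/77 = 0.1039

Step 3 — cumulative fraction after k components = (λ_1 + ... + λ_k) / Σ λ:
  k = 1: 41/77 = 0.5325
  k = 2: (41 + 28)/77 = 69/77 = 0.8961
  k = 3: (41 + 28 + 8)/77 = 77/77 = 1

Summary (fraction, with percent):

explained: PC1 0.5325 (53.25%), PC2 0.3636 (36.36%), PC3 0.1039 (10.39%);  cumulative: 0.5325, 0.8961, 1


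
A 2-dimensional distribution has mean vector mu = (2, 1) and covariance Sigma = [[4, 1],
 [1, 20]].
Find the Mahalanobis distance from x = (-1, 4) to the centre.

Step 1 — centre the observation: (x - mu) = (-3, 3).

Step 2 — invert Sigma. det(Sigma) = 4·20 - (1)² = 79.
  Sigma^{-1} = (1/det) · [[d, -b], [-b, a]] = [[0.2532, -0.0127],
 [-0.0127, 0.0506]].

Step 3 — form the quadratic (x - mu)^T · Sigma^{-1} · (x - mu):
  Sigma^{-1} · (x - mu) = (-0.7975, 0.1899).
  (x - mu)^T · [Sigma^{-1} · (x - mu)] = (-3)·(-0.7975) + (3)·(0.1899) = 2.962.

Step 4 — take square root: d = √(2.962) ≈ 1.7211.

d(x, mu) = √(2.962) ≈ 1.7211


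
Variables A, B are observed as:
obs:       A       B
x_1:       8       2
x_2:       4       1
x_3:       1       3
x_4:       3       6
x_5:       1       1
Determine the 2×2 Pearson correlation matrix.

Step 1 — column means:
  mean(A) = (8 + 4 + 1 + 3 + 1) / 5 = 17/5 = 3.4
  mean(B) = (2 + 1 + 3 + 6 + 1) / 5 = 13/5 = 2.6

Step 2 — sample variances and covariances s[i,j] = (1/(n-1)) · Σ_k (x_{k,i} - mean_i) · (x_{k,j} - mean_j), with n-1 = 4:
  s[A,A] = ((4.6)·(4.6) + (0.6)·(0.6) + (-2.4)·(-2.4) + (-0.4)·(-0.4) + (-2.4)·(-2.4)) / 4 = 33.2/4 = 8.3
  s[A,B] = ((4.6)·(-0.6) + (0.6)·(-1.6) + (-2.4)·(0.4) + (-0.4)·(3.4) + (-2.4)·(-1.6)) / 4 = -2.2/4 = -0.55
  s[B,B] = ((-0.6)·(-0.6) + (-1.6)·(-1.6) + (0.4)·(0.4) + (3.4)·(3.4) + (-1.6)·(-1.6)) / 4 = 17.2/4 = 4.3
  Sample standard deviations s_i = √(s[i,i]):
  s(A) = √(8.3) = 2.881
  s(B) = √(4.3) = 2.0736

Step 3 — r_{ij} = s_{ij} / (s_i · s_j):
  r[A,A] = 1 (diagonal).
  r[A,B] = -0.55 / (2.881 · 2.0736) = -0.55 / 5.9741 = -0.0921
  r[B,B] = 1 (diagonal).

R is symmetric with unit diagonal. Assembling:

R = [[1, -0.0921],
 [-0.0921, 1]]


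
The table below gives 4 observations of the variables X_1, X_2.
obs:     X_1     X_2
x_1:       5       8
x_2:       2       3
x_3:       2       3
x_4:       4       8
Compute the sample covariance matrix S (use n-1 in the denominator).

Step 1 — column means:
  mean(X_1) = (5 + 2 + 2 + 4) / 4 = 13/4 = 3.25
  mean(X_2) = (8 + 3 + 3 + 8) / 4 = 22/4 = 5.5

Step 2 — sample covariance S[i,j] = (1/(n-1)) · Σ_k (x_{k,i} - mean_i) · (x_{k,j} - mean_j), with n-1 = 3.
  S[X_1,X_1] = ((1.75)·(1.75) + (-1.25)·(-1.25) + (-1.25)·(-1.25) + (0.75)·(0.75)) / 3 = 6.75/3 = 2.25
  S[X_1,X_2] = ((1.75)·(2.5) + (-1.25)·(-2.5) + (-1.25)·(-2.5) + (0.75)·(2.5)) / 3 = 12.5/3 = 4.1667
  S[X_2,X_2] = ((2.5)·(2.5) + (-2.5)·(-2.5) + (-2.5)·(-2.5) + (2.5)·(2.5)) / 3 = 25/3 = 8.3333

S is symmetric (S[j,i] = S[i,j]). Assembling:

S = [[2.25, 4.1667],
 [4.1667, 8.3333]]


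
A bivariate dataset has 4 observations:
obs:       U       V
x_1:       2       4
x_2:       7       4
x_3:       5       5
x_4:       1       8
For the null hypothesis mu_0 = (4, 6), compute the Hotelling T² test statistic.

Step 1 — sample mean vector:
  mean(U) = (2 + 7 + 5 + 1) / 4 = 15/4 = 3.75
  mean(V) = (4 + 4 + 5 + 8) / 4 = 21/4 = 5.25
  x̄ = (3.75, 5.25),  deviation x̄ - mu_0 = (3.75, 5.25) - (4, 6) = (-0.25, -0.75).

Step 2 — sample covariance matrix, S[i,j] = (1/(n-1)) · Σ_k (x_{k,i} - mean_i) · (x_{k,j} - mean_j), divisor n-1 = 3:
  S[U,U] = ((-1.75)·(-1.75) + (3.25)·(3.25) + (1.25)·(1.25) + (-2.75)·(-2.75)) / 3 = 22.75/3 = 7.5833
  S[U,V] = ((-1.75)·(-1.25) + (3.25)·(-1.25) + (1.25)·(-0.25) + (-2.75)·(2.75)) / 3 = -9.75/3 = -3.25
  S[V,V] = ((-1.25)·(-1.25) + (-1.25)·(-1.25) + (-0.25)·(-0.25) + (2.75)·(2.75)) / 3 = 10.75/3 = 3.5833
  S = [[7.5833, -3.25],
 [-3.25, 3.5833]].

Step 3 — invert S. det(S) = 7.5833·3.5833 - (-3.25)² = 16.6111.
  S^{-1} = (1/det) · [[d, -b], [-b, a]] = [[0.2157, 0.1957],
 [0.1957, 0.4565]].

Step 4 — quadratic form (x̄ - mu_0)^T · S^{-1} · (x̄ - mu_0):
  S^{-1} · (x̄ - mu_0) = (-0.2007, -0.3913),
  (x̄ - mu_0)^T · [...] = (-0.25)·(-0.2007) + (-0.75)·(-0.3913) = 0.3436.

Step 5 — scale by n: T² = 4 · 0.3436 = 1.3746.

T² ≈ 1.3746


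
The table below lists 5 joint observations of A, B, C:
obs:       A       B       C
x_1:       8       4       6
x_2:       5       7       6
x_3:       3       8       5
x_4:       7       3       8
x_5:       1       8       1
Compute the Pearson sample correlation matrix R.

Step 1 — column means:
  mean(A) = (8 + 5 + 3 + 7 + 1) / 5 = 24/5 = 4.8
  mean(B) = (4 + 7 + 8 + 3 + 8) / 5 = 30/5 = 6
  mean(C) = (6 + 6 + 5 + 8 + 1) / 5 = 26/5 = 5.2

Step 2 — sample variances and covariances s[i,j] = (1/(n-1)) · Σ_k (x_{k,i} - mean_i) · (x_{k,j} - mean_j), with n-1 = 4:
  s[A,A] = ((3.2)·(3.2) + (0.2)·(0.2) + (-1.8)·(-1.8) + (2.2)·(2.2) + (-3.8)·(-3.8)) / 4 = 32.8/4 = 8.2
  s[A,B] = ((3.2)·(-2) + (0.2)·(1) + (-1.8)·(2) + (2.2)·(-3) + (-3.8)·(2)) / 4 = -24/4 = -6
  s[A,C] = ((3.2)·(0.8) + (0.2)·(0.8) + (-1.8)·(-0.2) + (2.2)·(2.8) + (-3.8)·(-4.2)) / 4 = 25.2/4 = 6.3
  s[B,B] = ((-2)·(-2) + (1)·(1) + (2)·(2) + (-3)·(-3) + (2)·(2)) / 4 = 22/4 = 5.5
  s[B,C] = ((-2)·(0.8) + (1)·(0.8) + (2)·(-0.2) + (-3)·(2.8) + (2)·(-4.2)) / 4 = -18/4 = -4.5
  s[C,C] = ((0.8)·(0.8) + (0.8)·(0.8) + (-0.2)·(-0.2) + (2.8)·(2.8) + (-4.2)·(-4.2)) / 4 = 26.8/4 = 6.7
  Sample standard deviations s_i = √(s[i,i]):
  s(A) = √(8.2) = 2.8636
  s(B) = √(5.5) = 2.3452
  s(C) = √(6.7) = 2.5884

Step 3 — r_{ij} = s_{ij} / (s_i · s_j):
  r[A,A] = 1 (diagonal).
  r[A,B] = -6 / (2.8636 · 2.3452) = -6 / 6.7157 = -0.8934
  r[A,C] = 6.3 / (2.8636 · 2.5884) = 6.3 / 7.4122 = 0.85
  r[B,B] = 1 (diagonal).
  r[B,C] = -4.5 / (2.3452 · 2.5884) = -4.5 / 6.0704 = -0.7413
  r[C,C] = 1 (diagonal).

R is symmetric with unit diagonal. Assembling:

R = [[1, -0.8934, 0.85],
 [-0.8934, 1, -0.7413],
 [0.85, -0.7413, 1]]


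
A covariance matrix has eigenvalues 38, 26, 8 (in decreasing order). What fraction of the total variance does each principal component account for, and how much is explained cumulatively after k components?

Step 1 — total variance = trace(Sigma) = Σ λ_i = 38 + 26 + 8 = 72.

Step 2 — fraction explained by component i = λ_i / Σ λ:
  PC1: 38/72 = 0.5278
  PC2: 26/72 = 0.3611
  PC3: 8/72 = 0.1111

Step 3 — cumulative fraction after k components = (λ_1 + ... + λ_k) / Σ λ:
  k = 1: 38/72 = 0.5278
  k = 2: (38 + 26)/72 = 64/72 = 0.8889
  k = 3: (38 + 26 + 8)/72 = 72/72 = 1

Summary (fraction, with percent):

explained: PC1 0.5278 (52.78%), PC2 0.3611 (36.11%), PC3 0.1111 (11.11%);  cumulative: 0.5278, 0.8889, 1


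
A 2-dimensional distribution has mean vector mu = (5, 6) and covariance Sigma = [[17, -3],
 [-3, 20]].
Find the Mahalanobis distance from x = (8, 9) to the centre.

Step 1 — centre the observation: (x - mu) = (3, 3).

Step 2 — invert Sigma. det(Sigma) = 17·20 - (-3)² = 331.
  Sigma^{-1} = (1/det) · [[d, -b], [-b, a]] = [[0.0604, 0.0091],
 [0.0091, 0.0514]].

Step 3 — form the quadratic (x - mu)^T · Sigma^{-1} · (x - mu):
  Sigma^{-1} · (x - mu) = (0.2085, 0.1813).
  (x - mu)^T · [Sigma^{-1} · (x - mu)] = (3)·(0.2085) + (3)·(0.1813) = 1.1692.

Step 4 — take square root: d = √(1.1692) ≈ 1.0813.

d(x, mu) = √(1.1692) ≈ 1.0813


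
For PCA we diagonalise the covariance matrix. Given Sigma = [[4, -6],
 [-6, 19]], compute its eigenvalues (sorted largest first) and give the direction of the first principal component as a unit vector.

Step 1 — characteristic polynomial of 2×2 Sigma:
  det(Sigma - λI) = λ² - trace · λ + det = 0.
  trace = 4 + 19 = 23, det = 4·19 - (-6)² = 40.
Step 2 — discriminant:
  Δ = trace² - 4·det = 529 - 160 = 369.
Step 3 — eigenvalues:
  λ = (trace ± √Δ)/2 = (23 ± 19.2094)/2,
  λ_1 = 21.1047,  λ_2 = 1.8953.

Step 4 — unit eigenvector for λ_1: solve (Sigma - λ_1 I)v = 0. First row:
  (4 - 21.1047)·v_x + (-6)·v_y = 0, i.e. (-17.1047)·v_x + (-6)·v_y = 0,
  so v ∝ (b, λ_1 - a) = (-6, 17.1047); multiply by -1 so the first entry is positive: u = (6, -17.1047).
  ||u|| = √((6)² + (-17.1047)²) = √(328.5703) ≈ 18.1265,
  v_1 = u/||u|| ≈ (0.331, -0.9436) (||v_1|| = 1).

λ_1 = 21.1047,  λ_2 = 1.8953;  v_1 ≈ (0.331, -0.9436)


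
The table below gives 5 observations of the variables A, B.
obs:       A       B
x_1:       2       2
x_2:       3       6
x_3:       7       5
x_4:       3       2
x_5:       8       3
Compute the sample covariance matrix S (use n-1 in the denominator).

Step 1 — column means:
  mean(A) = (2 + 3 + 7 + 3 + 8) / 5 = 23/5 = 4.6
  mean(B) = (2 + 6 + 5 + 2 + 3) / 5 = 18/5 = 3.6

Step 2 — sample covariance S[i,j] = (1/(n-1)) · Σ_k (x_{k,i} - mean_i) · (x_{k,j} - mean_j), with n-1 = 4.
  S[A,A] = ((-2.6)·(-2.6) + (-1.6)·(-1.6) + (2.4)·(2.4) + (-1.6)·(-1.6) + (3.4)·(3.4)) / 4 = 29.2/4 = 7.3
  S[A,B] = ((-2.6)·(-1.6) + (-1.6)·(2.4) + (2.4)·(1.4) + (-1.6)·(-1.6) + (3.4)·(-0.6)) / 4 = 4.2/4 = 1.05
  S[B,B] = ((-1.6)·(-1.6) + (2.4)·(2.4) + (1.4)·(1.4) + (-1.6)·(-1.6) + (-0.6)·(-0.6)) / 4 = 13.2/4 = 3.3

S is symmetric (S[j,i] = S[i,j]). Assembling:

S = [[7.3, 1.05],
 [1.05, 3.3]]


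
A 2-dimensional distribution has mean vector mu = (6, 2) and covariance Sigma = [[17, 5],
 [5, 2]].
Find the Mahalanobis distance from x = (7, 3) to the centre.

Step 1 — centre the observation: (x - mu) = (1, 1).

Step 2 — invert Sigma. det(Sigma) = 17·2 - (5)² = 9.
  Sigma^{-1} = (1/det) · [[d, -b], [-b, a]] = [[0.2222, -0.5556],
 [-0.5556, 1.8889]].

Step 3 — form the quadratic (x - mu)^T · Sigma^{-1} · (x - mu):
  Sigma^{-1} · (x - mu) = (-0.3333, 1.3333).
  (x - mu)^T · [Sigma^{-1} · (x - mu)] = (1)·(-0.3333) + (1)·(1.3333) = 1.

Step 4 — take square root: d = √(1) ≈ 1.

d(x, mu) = √(1) ≈ 1


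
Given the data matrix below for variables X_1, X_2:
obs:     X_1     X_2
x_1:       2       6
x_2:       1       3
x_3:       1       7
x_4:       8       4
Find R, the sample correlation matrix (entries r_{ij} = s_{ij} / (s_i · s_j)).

Step 1 — column means:
  mean(X_1) = (2 + 1 + 1 + 8) / 4 = 12/4 = 3
  mean(X_2) = (6 + 3 + 7 + 4) / 4 = 20/4 = 5

Step 2 — sample variances and covariances s[i,j] = (1/(n-1)) · Σ_k (x_{k,i} - mean_i) · (x_{k,j} - mean_j), with n-1 = 3:
  s[X_1,X_1] = ((-1)·(-1) + (-2)·(-2) + (-2)·(-2) + (5)·(5)) / 3 = 34/3 = 11.3333
  s[X_1,X_2] = ((-1)·(1) + (-2)·(-2) + (-2)·(2) + (5)·(-1)) / 3 = -6/3 = -2
  s[X_2,X_2] = ((1)·(1) + (-2)·(-2) + (2)·(2) + (-1)·(-1)) / 3 = 10/3 = 3.3333
  Sample standard deviations s_i = √(s[i,i]):
  s(X_1) = √(11.3333) = 3.3665
  s(X_2) = √(3.3333) = 1.8257

Step 3 — r_{ij} = s_{ij} / (s_i · s_j):
  r[X_1,X_1] = 1 (diagonal).
  r[X_1,X_2] = -2 / (3.3665 · 1.8257) = -2 / 6.1464 = -0.3254
  r[X_2,X_2] = 1 (diagonal).

R is symmetric with unit diagonal. Assembling:

R = [[1, -0.3254],
 [-0.3254, 1]]


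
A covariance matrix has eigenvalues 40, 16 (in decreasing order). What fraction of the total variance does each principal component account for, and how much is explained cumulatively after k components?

Step 1 — total variance = trace(Sigma) = Σ λ_i = 40 + 16 = 56.

Step 2 — fraction explained by component i = λ_i / Σ λ:
  PC1: 40/56 = 0.7143
  PC2: 16/56 = 0.2857

Step 3 — cumulative fraction after k components = (λ_1 + ... + λ_k) / Σ λ:
  k = 1: 40/56 = 0.7143
  k = 2: (40 + 16)/56 = 56/56 = 1

Summary (fraction, with percent):

explained: PC1 0.7143 (71.43%), PC2 0.2857 (28.57%);  cumulative: 0.7143, 1


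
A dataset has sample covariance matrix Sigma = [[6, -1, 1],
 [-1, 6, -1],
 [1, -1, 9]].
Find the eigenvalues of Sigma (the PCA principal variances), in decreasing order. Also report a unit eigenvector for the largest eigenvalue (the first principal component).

Step 1 — characteristic polynomial p(λ) = det(λI - Sigma) = λ³ - tr·λ² + c_1·λ - det, where tr = trace, c_1 = sum of the principal 2×2 minors, det = det(Sigma):
  tr = 6 + 6 + 9 = 21,
  c_1 = (6·6 - (-1)²) + (6·9 - (1)²) + (6·9 - (-1)²) = 35 + 53 + 53 = 141,
  det = 6·(6·9 - (-1)²) - (-1)·((-1)·9 - (-1)·(1)) + (1)·((-1)·(-1) - 6·(1)) = 6·(53) - (-1)·(-8) + (1)·(-5) = 305.
  So p(λ) = λ³ - 21λ² + 141λ - 305.
Step 2 — look for an integer root (rational root theorem: any rational root is an integer divisor of 305). Testing λ = 5:
  p(5) = 125 - 525 + 705 - 305 = 0  ✓
  Dividing out (λ - 5): p(λ) = (λ - 5)(λ² - 16λ + 61).
Step 3 — remaining eigenvalues from the quadratic λ² - 16λ + 61 = 0:
  Δ = 16² - 4·61 = 256 - 244 = 12,  λ = (16 ± √12)/2 = (16 ± 3.4641)/2 ≈ 9.7321 or 6.2679.
  Sorted: λ_1 = 9.7321,  λ_2 = 6.2679,  λ_3 = 5  (check: sum = 21 = tr ✓).

Step 4 — unit eigenvector for λ_1 ≈ 9.7321: v spans the null space of (Sigma - λ_1 I), whose rows are
  r_1 = (-3.7321, -1, 1),  r_2 = (-1, -3.7321, -1),  r_3 = (1, -1, -0.7321).
  v is orthogonal to every row, so take v ∝ r_1 × r_2 = ((-1)·(-1) - (1)·(-3.7321), (1)·(-1) - (-3.7321)·(-1), (-3.7321)·(-3.7321) - (-1)·(-1)) ≈ (4.7321, -4.7321, 12.9282).
  Let u = (4.7321, -4.7321, 12.9282).
  ||u|| = √((4.7321)² + (-4.7321)² + (12.9282)²) = √(211.923) ≈ 14.5576,  v_1 = u/||u|| ≈ (0.3251, -0.3251, 0.8881) (||v_1|| = 1).

λ_1 = 9.7321,  λ_2 = 6.2679,  λ_3 = 5;  v_1 ≈ (0.3251, -0.3251, 0.8881)


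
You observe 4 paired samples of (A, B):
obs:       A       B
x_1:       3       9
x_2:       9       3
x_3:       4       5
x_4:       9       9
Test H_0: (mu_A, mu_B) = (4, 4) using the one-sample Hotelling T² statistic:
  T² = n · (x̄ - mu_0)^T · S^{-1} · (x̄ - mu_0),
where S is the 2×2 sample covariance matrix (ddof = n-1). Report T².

Step 1 — sample mean vector:
  mean(A) = (3 + 9 + 4 + 9) / 4 = 25/4 = 6.25
  mean(B) = (9 + 3 + 5 + 9) / 4 = 26/4 = 6.5
  x̄ = (6.25, 6.5),  deviation x̄ - mu_0 = (6.25, 6.5) - (4, 4) = (2.25, 2.5).

Step 2 — sample covariance matrix, S[i,j] = (1/(n-1)) · Σ_k (x_{k,i} - mean_i) · (x_{k,j} - mean_j), divisor n-1 = 3:
  S[A,A] = ((-3.25)·(-3.25) + (2.75)·(2.75) + (-2.25)·(-2.25) + (2.75)·(2.75)) / 3 = 30.75/3 = 10.25
  S[A,B] = ((-3.25)·(2.5) + (2.75)·(-3.5) + (-2.25)·(-1.5) + (2.75)·(2.5)) / 3 = -7.5/3 = -2.5
  S[B,B] = ((2.5)·(2.5) + (-3.5)·(-3.5) + (-1.5)·(-1.5) + (2.5)·(2.5)) / 3 = 27/3 = 9
  S = [[10.25, -2.5],
 [-2.5, 9]].

Step 3 — invert S. det(S) = 10.25·9 - (-2.5)² = 86.
  S^{-1} = (1/det) · [[d, -b], [-b, a]] = [[0.1047, 0.0291],
 [0.0291, 0.1192]].

Step 4 — quadratic form (x̄ - mu_0)^T · S^{-1} · (x̄ - mu_0):
  S^{-1} · (x̄ - mu_0) = (0.3081, 0.3634),
  (x̄ - mu_0)^T · [...] = (2.25)·(0.3081) + (2.5)·(0.3634) = 1.6017.

Step 5 — scale by n: T² = 4 · 1.6017 = 6.407.

T² ≈ 6.407


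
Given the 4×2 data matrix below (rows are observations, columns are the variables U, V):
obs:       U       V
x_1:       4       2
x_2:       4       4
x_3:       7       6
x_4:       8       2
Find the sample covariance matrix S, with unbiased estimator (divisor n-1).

Step 1 — column means:
  mean(U) = (4 + 4 + 7 + 8) / 4 = 23/4 = 5.75
  mean(V) = (2 + 4 + 6 + 2) / 4 = 14/4 = 3.5

Step 2 — sample covariance S[i,j] = (1/(n-1)) · Σ_k (x_{k,i} - mean_i) · (x_{k,j} - mean_j), with n-1 = 3.
  S[U,U] = ((-1.75)·(-1.75) + (-1.75)·(-1.75) + (1.25)·(1.25) + (2.25)·(2.25)) / 3 = 12.75/3 = 4.25
  S[U,V] = ((-1.75)·(-1.5) + (-1.75)·(0.5) + (1.25)·(2.5) + (2.25)·(-1.5)) / 3 = 1.5/3 = 0.5
  S[V,V] = ((-1.5)·(-1.5) + (0.5)·(0.5) + (2.5)·(2.5) + (-1.5)·(-1.5)) / 3 = 11/3 = 3.6667

S is symmetric (S[j,i] = S[i,j]). Assembling:

S = [[4.25, 0.5],
 [0.5, 3.6667]]


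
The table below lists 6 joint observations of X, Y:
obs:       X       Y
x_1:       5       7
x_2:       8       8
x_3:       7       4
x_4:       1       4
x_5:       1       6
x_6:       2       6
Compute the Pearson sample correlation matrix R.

Step 1 — column means:
  mean(X) = (5 + 8 + 7 + 1 + 1 + 2) / 6 = 24/6 = 4
  mean(Y) = (7 + 8 + 4 + 4 + 6 + 6) / 6 = 35/6 = 5.8333

Step 2 — sample variances and covariances s[i,j] = (1/(n-1)) · Σ_k (x_{k,i} - mean_i) · (x_{k,j} - mean_j), with n-1 = 5:
  s[X,X] = ((1)·(1) + (4)·(4) + (3)·(3) + (-3)·(-3) + (-3)·(-3) + (-2)·(-2)) / 5 = 48/5 = 9.6
  s[X,Y] = ((1)·(1.1667) + (4)·(2.1667) + (3)·(-1.8333) + (-3)·(-1.8333) + (-3)·(0.1667) + (-2)·(0.1667)) / 5 = 9/5 = 1.8
  s[Y,Y] = ((1.1667)·(1.1667) + (2.1667)·(2.1667) + (-1.8333)·(-1.8333) + (-1.8333)·(-1.8333) + (0.1667)·(0.1667) + (0.1667)·(0.1667)) / 5 = 12.8333/5 = 2.5667
  Sample standard deviations s_i = √(s[i,i]):
  s(X) = √(9.6) = 3.0984
  s(Y) = √(2.5667) = 1.6021

Step 3 — r_{ij} = s_{ij} / (s_i · s_j):
  r[X,X] = 1 (diagonal).
  r[X,Y] = 1.8 / (3.0984 · 1.6021) = 1.8 / 4.9639 = 0.3626
  r[Y,Y] = 1 (diagonal).

R is symmetric with unit diagonal. Assembling:

R = [[1, 0.3626],
 [0.3626, 1]]


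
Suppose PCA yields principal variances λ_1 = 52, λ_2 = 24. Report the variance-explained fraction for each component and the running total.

Step 1 — total variance = trace(Sigma) = Σ λ_i = 52 + 24 = 76.

Step 2 — fraction explained by component i = λ_i / Σ λ:
  PC1: 52/76 = 0.6842
  PC2: 24/76 = 0.3158

Step 3 — cumulative fraction after k components = (λ_1 + ... + λ_k) / Σ λ:
  k = 1: 52/76 = 0.6842
  k = 2: (52 + 24)/76 = 76/76 = 1

Summary (fraction, with percent):

explained: PC1 0.6842 (68.42%), PC2 0.3158 (31.58%);  cumulative: 0.6842, 1


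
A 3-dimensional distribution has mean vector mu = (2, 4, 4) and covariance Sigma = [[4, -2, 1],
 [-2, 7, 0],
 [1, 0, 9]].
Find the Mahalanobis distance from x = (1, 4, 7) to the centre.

Step 1 — centre the observation: (x - mu) = (-1, 0, 3).

Step 2 — invert Sigma (cofactor / det for 3×3, or solve directly):
  Sigma^{-1} = [[0.3014, 0.0861, -0.0335],
 [0.0861, 0.1675, -0.0096],
 [-0.0335, -0.0096, 0.1148]].

Step 3 — form the quadratic (x - mu)^T · Sigma^{-1} · (x - mu):
  Sigma^{-1} · (x - mu) = (-0.4019, -0.1148, 0.378).
  (x - mu)^T · [Sigma^{-1} · (x - mu)] = (-1)·(-0.4019) + (0)·(-0.1148) + (3)·(0.378) = 1.5359.

Step 4 — take square root: d = √(1.5359) ≈ 1.2393.

d(x, mu) = √(1.5359) ≈ 1.2393


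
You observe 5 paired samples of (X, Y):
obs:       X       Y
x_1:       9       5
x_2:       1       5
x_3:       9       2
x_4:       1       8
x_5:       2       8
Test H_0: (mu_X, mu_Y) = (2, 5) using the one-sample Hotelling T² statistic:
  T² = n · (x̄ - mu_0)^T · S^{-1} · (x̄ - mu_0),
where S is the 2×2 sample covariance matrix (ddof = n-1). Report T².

Step 1 — sample mean vector:
  mean(X) = (9 + 1 + 9 + 1 + 2) / 5 = 22/5 = 4.4
  mean(Y) = (5 + 5 + 2 + 8 + 8) / 5 = 28/5 = 5.6
  x̄ = (4.4, 5.6),  deviation x̄ - mu_0 = (4.4, 5.6) - (2, 5) = (2.4, 0.6).

Step 2 — sample covariance matrix, S[i,j] = (1/(n-1)) · Σ_k (x_{k,i} - mean_i) · (x_{k,j} - mean_j), divisor n-1 = 4:
  S[X,X] = ((4.6)·(4.6) + (-3.4)·(-3.4) + (4.6)·(4.6) + (-3.4)·(-3.4) + (-2.4)·(-2.4)) / 4 = 71.2/4 = 17.8
  S[X,Y] = ((4.6)·(-0.6) + (-3.4)·(-0.6) + (4.6)·(-3.6) + (-3.4)·(2.4) + (-2.4)·(2.4)) / 4 = -31.2/4 = -7.8
  S[Y,Y] = ((-0.6)·(-0.6) + (-0.6)·(-0.6) + (-3.6)·(-3.6) + (2.4)·(2.4) + (2.4)·(2.4)) / 4 = 25.2/4 = 6.3
  S = [[17.8, -7.8],
 [-7.8, 6.3]].

Step 3 — invert S. det(S) = 17.8·6.3 - (-7.8)² = 51.3.
  S^{-1} = (1/det) · [[d, -b], [-b, a]] = [[0.1228, 0.152],
 [0.152, 0.347]].

Step 4 — quadratic form (x̄ - mu_0)^T · S^{-1} · (x̄ - mu_0):
  S^{-1} · (x̄ - mu_0) = (0.386, 0.5731),
  (x̄ - mu_0)^T · [...] = (2.4)·(0.386) + (0.6)·(0.5731) = 1.2702.

Step 5 — scale by n: T² = 5 · 1.2702 = 6.3509.

T² ≈ 6.3509
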